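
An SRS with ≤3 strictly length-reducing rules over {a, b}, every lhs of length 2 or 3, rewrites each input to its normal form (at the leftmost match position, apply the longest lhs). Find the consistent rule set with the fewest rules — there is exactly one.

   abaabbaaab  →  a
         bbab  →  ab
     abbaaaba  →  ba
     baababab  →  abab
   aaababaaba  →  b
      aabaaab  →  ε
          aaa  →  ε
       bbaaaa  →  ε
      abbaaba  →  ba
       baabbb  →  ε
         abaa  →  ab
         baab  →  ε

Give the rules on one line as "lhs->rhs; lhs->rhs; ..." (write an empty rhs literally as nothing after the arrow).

  | abaabbaaab => abbbaaab => abaaab => abaab => abb => a
  | bbab => ab
  | abbaaaba => aaaaba => aaaba => aaba => ba
  | baababab => bbabab => abab

aa->; aaa->aa; bb->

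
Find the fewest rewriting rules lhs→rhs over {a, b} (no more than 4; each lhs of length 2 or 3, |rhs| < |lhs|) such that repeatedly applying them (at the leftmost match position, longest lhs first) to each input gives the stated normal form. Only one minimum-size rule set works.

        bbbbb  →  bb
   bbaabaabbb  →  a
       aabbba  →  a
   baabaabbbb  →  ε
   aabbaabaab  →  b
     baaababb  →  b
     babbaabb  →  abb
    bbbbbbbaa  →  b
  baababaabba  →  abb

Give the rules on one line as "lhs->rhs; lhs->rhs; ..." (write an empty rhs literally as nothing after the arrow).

aa->a; aaa->; ba->b; bbb->

  | bbbbb => bb
  | bbaabaabbb => bbabaabbb => bbbaabbb => aabbb => abbb => a
  | aabbba => abbba => aa => a
  | baabaabbbb => babaabbbb => bbaabbbb => bbabbbb => bbbbbb => bbb => ε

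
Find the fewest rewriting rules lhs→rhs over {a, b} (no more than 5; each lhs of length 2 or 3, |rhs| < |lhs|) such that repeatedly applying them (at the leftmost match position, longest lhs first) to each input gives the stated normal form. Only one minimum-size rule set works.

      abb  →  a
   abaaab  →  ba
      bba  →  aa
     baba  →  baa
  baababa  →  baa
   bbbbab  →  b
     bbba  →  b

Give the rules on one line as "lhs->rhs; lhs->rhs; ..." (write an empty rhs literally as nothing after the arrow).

  | abb => bb => a
  | abaaab => baab => bab => ba
  | bba => aa
  | baba => baa

ab->b; aba->b; bab->ba; bb->a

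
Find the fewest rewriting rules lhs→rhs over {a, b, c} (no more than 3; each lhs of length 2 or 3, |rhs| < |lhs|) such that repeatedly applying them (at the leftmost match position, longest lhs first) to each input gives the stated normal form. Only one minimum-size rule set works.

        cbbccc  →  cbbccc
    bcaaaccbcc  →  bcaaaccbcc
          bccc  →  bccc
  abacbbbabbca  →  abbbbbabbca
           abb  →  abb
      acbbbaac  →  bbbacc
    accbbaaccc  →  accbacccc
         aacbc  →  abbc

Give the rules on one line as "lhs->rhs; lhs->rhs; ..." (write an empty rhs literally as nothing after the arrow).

acb->bb; baa->ac

  | cbbccc
  | bcaaaccbcc
  | bccc
  | abacbbbabbca => abbbbbabbca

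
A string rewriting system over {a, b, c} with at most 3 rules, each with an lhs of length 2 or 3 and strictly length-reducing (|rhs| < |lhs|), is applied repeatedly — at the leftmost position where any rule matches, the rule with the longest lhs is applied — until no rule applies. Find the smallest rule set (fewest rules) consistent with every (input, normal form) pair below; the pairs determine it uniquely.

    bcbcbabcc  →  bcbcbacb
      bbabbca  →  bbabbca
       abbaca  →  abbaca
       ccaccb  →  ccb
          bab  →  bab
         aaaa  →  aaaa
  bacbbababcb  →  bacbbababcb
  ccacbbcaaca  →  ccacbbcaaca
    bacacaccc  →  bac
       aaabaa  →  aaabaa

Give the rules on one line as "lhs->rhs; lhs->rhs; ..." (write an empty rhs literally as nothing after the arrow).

  | bcbcbabcc => bcbcbacb
  | bbabbca
  | abbaca
  | ccaccb => ccb

acc->; bcc->cb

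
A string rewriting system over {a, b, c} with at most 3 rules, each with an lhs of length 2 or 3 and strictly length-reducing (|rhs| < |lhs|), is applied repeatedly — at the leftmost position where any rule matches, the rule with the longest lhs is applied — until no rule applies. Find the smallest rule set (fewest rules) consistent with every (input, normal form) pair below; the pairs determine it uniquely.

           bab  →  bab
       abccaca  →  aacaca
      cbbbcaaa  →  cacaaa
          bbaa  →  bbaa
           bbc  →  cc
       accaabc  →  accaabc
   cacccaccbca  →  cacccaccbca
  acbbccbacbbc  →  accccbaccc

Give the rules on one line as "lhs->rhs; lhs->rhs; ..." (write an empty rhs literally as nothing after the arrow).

bbc->cc; bcc->ac

  | bab
  | abccaca => aacaca
  | cbbbcaaa => cbccaaa => cacaaa
  | bbaa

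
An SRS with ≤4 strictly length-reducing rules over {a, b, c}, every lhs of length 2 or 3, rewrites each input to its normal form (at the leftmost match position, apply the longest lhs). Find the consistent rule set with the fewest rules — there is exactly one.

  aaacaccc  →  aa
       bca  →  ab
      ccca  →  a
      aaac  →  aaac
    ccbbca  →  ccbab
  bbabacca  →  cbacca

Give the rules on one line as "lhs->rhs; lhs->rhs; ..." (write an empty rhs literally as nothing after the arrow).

aca->; bba->c; bca->ab; ccc->

  | aaacaccc => aaccc => aa
  | bca => ab
  | ccca => a
  | aaac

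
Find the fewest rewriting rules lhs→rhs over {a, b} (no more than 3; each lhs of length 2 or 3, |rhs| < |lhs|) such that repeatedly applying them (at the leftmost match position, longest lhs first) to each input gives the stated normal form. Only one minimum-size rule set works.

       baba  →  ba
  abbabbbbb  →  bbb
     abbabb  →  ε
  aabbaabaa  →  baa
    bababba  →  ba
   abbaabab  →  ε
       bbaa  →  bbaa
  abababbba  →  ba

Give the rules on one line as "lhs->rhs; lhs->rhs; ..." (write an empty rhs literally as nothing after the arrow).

  | baba => ba
  | abbabbbbb => abbbbb => bbb
  | abbabb => abb => ε
  | aabbaabaa => baabaa => baa

aab->; ab->; abb->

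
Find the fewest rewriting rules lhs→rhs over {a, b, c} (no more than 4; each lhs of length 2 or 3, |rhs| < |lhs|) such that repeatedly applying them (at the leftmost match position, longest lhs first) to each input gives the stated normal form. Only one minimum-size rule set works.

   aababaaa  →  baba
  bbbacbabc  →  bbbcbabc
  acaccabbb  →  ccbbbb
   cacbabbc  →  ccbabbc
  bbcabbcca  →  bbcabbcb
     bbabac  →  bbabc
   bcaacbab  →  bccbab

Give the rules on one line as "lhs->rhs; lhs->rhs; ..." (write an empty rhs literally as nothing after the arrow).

  | aababaaa => babaaa => baba
  | bbbacbabc => bbbcbabc
  | acaccabbb => caccabbb => cccabbb => ccbbbb
  | cacbabbc => ccbabbc

aa->; ac->c; cca->cb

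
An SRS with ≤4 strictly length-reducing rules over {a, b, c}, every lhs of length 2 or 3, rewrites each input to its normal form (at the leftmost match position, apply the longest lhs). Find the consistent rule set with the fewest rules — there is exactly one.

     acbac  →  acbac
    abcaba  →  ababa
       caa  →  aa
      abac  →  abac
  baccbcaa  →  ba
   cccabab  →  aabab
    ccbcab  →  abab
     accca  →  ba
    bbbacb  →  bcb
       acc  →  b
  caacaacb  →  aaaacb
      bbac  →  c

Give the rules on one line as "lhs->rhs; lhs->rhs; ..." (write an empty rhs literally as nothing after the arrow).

acc->b; bba->; ca->a; cc->a

  | acbac
  | abcaba => ababa
  | caa => aa
  | abac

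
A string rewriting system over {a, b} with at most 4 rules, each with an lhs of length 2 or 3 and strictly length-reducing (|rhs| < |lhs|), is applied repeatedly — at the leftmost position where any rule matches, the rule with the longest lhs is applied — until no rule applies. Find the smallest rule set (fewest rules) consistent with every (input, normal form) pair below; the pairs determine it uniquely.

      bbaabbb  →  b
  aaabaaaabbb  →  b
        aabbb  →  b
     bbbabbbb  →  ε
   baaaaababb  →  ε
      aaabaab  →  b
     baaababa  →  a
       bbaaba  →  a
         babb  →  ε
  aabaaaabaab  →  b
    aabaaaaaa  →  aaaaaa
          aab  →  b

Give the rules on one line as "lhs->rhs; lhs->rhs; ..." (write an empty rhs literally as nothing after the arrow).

ab->b; ba->a; bb->

  | bbaabbb => aabbb => abbb => bbb => b
  | aaabaaaabbb => aabaaaabbb => abaaaabbb => baaaabbb => aaaabbb => aaabbb => aabbb => abbb => bbb => b
  | aabbb => abbb => bbb => b
  | bbbabbbb => babbbb => abbbb => bbbb => bb => ε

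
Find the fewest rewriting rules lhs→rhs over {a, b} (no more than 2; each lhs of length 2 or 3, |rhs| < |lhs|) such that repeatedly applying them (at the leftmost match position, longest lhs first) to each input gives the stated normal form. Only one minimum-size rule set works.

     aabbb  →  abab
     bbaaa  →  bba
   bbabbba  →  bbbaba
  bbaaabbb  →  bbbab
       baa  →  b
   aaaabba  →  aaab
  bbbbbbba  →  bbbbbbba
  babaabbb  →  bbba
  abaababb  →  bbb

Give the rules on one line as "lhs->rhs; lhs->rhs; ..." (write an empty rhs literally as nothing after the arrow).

abb->ba; baa->b

  | aabbb => abab
  | bbaaa => bba
  | bbabbba => bbbaba
  | bbaaabbb => bbabbb => bbbab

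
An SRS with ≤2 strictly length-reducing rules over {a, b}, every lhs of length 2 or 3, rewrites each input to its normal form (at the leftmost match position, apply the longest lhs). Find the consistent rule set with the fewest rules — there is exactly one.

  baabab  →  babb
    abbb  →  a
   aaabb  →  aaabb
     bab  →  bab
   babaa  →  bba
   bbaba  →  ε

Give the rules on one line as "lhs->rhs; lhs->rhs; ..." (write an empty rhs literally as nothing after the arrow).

  | baabab => babb
  | abbb => a
  | aaabb
  | bab

aba->b; bbb->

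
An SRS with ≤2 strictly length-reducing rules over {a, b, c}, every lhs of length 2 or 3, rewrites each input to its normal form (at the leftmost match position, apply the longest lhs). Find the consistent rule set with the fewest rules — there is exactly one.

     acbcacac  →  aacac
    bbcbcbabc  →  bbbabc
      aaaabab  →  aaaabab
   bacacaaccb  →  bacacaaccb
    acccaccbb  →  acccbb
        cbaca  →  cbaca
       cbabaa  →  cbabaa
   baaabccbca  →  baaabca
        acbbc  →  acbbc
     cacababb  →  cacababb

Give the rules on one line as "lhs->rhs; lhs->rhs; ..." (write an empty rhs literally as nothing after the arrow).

cbc->; cca->

  | acbcacac => aacac
  | bbcbcbabc => bbbabc
  | aaaabab
  | bacacaaccb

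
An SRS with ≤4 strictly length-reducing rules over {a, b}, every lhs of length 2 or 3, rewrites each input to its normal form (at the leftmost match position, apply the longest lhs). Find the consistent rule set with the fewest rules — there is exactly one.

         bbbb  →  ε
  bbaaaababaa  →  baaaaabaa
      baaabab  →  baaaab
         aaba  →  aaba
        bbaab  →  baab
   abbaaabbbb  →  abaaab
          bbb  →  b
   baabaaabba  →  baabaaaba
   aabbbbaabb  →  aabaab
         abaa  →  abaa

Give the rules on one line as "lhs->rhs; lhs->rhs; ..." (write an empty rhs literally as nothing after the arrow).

abb->ab; bab->ab; bb->; bba->ba

  | bbbb => bb => ε
  | bbaaaababaa => baaaababaa => baaaaabaa
  | baaabab => baaaab
  | aaba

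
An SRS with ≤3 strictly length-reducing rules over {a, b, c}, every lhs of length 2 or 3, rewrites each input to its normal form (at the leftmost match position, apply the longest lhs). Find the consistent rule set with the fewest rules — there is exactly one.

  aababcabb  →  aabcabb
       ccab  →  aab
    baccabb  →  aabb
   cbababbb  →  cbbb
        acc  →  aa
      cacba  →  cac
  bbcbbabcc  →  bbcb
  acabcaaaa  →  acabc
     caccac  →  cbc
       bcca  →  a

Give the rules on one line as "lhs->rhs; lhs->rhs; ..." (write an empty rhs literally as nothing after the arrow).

aaa->b; ba->; cc->a

  | aababcabb => aabcabb
  | ccab => aab
  | baccabb => ccabb => aabb
  | cbababbb => cbabbb => cbbb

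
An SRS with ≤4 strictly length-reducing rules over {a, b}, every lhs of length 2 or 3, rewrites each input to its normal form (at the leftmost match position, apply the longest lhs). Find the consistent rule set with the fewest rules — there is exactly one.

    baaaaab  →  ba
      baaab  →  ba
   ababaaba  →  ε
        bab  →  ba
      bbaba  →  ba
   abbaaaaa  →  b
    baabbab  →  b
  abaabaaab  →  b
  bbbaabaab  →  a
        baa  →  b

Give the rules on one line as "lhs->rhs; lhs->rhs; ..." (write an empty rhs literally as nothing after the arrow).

aa->; ab->a; abb->ba; bb->a

  | baaaaab => baaab => bab => ba
  | baaab => bab => ba
  | ababaaba => aabaaba => baaba => bba => aa => ε
  | bab => ba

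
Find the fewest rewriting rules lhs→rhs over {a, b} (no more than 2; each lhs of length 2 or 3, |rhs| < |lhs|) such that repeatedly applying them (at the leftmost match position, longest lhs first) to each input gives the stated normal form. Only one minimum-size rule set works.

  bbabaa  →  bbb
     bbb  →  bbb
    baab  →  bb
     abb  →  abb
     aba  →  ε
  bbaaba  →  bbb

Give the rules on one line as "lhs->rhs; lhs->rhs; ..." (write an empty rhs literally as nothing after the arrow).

aba->; ba->b

  | bbabaa => bbbaa => bbba => bbb
  | bbb
  | baab => bab => bb
  | abb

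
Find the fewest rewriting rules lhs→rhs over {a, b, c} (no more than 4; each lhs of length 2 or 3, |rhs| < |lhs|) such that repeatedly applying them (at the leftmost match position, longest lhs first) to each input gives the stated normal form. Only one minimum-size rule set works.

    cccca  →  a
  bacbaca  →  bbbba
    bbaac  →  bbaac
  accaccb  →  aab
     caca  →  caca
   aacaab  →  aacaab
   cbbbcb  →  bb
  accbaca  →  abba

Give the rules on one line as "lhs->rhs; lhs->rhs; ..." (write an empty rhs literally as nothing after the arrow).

  | cccca => cca => a
  | bacbaca => bbbaca => bbbba
  | bbaac
  | accaccb => aaccb => aab

bac->bb; cb->; cc->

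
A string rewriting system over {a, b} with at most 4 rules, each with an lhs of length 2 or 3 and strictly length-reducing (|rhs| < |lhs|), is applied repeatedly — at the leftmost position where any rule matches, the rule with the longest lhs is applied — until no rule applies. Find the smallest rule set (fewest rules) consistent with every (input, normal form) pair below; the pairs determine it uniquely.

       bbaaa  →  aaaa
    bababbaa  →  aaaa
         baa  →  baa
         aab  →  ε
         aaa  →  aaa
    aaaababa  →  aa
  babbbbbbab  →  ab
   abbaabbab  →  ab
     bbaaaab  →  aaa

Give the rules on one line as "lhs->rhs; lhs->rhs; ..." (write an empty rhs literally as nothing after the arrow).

aab->; bab->; bb->a

  | bbaaa => aaaa
  | bababbaa => abbaa => aaaa
  | baa
  | aab => ε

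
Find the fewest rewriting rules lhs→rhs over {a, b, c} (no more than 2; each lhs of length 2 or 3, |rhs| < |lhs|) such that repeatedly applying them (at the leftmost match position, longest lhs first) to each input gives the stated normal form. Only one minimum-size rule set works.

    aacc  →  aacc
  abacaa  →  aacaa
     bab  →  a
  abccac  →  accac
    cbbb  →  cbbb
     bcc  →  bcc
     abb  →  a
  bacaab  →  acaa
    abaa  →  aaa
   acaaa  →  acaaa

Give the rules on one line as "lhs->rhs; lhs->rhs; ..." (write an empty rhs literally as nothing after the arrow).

  | aacc
  | abacaa => aacaa
  | bab => ab => a
  | abccac => accac

ab->a; ba->a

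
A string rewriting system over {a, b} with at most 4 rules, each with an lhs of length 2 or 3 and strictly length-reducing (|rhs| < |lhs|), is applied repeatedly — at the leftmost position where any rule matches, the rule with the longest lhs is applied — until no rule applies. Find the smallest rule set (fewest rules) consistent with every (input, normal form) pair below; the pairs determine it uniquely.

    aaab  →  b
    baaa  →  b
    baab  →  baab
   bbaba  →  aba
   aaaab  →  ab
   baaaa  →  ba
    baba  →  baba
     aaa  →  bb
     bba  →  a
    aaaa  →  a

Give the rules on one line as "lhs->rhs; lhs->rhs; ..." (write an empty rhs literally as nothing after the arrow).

  | aaab => bbb => b
  | baaa => bbb => b
  | baab
  | bbaba => aba

aaa->bb; bba->a; bbb->b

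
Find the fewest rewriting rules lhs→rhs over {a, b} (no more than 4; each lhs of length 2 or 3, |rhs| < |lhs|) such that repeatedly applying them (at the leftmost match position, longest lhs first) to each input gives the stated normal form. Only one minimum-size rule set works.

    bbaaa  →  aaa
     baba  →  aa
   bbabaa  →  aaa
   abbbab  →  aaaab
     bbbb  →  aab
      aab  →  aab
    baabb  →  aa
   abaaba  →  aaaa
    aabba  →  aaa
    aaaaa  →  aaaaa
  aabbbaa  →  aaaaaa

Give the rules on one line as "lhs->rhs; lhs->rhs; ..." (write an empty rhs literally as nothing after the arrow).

ba->a; bb->; bbb->aa

  | bbaaa => aaa
  | baba => aba => aa
  | bbabaa => abaa => aaa
  | abbbab => aaaab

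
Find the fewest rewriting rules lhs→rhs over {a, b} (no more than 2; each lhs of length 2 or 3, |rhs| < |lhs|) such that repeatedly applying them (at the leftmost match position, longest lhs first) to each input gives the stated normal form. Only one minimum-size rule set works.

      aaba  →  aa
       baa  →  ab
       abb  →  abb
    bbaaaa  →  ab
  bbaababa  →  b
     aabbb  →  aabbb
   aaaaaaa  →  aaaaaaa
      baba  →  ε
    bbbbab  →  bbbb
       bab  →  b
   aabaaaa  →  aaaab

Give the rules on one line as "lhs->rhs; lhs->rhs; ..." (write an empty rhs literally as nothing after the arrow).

  | aaba => aa
  | baa => ab
  | abb
  | bbaaaa => babaa => baa => ab

ba->; baa->ab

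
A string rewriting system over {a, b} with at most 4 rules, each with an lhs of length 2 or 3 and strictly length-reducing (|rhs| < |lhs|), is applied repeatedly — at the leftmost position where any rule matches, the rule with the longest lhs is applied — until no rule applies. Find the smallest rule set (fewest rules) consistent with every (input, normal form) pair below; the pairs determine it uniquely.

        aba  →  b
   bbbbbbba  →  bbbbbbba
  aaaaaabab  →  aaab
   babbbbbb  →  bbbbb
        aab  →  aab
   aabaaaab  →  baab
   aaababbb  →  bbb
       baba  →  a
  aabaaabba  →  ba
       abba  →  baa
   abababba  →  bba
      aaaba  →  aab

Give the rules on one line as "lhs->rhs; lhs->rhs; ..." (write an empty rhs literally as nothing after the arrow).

  | aba => b
  | bbbbbbba
  | aaaaaabab => aaaaabb => aaaaba => aaab
  | babbbbbb => bbbbb

aba->b; abb->ba; bab->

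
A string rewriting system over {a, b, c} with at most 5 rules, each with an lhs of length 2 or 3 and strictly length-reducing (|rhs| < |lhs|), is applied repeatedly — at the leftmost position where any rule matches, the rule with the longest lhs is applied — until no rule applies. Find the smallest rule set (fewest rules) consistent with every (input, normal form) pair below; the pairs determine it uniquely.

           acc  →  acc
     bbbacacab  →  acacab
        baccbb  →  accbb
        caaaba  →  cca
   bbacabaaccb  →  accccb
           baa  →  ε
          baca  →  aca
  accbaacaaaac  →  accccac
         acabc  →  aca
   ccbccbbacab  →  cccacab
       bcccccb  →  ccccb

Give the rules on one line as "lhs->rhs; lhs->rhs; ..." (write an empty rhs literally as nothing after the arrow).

aa->; aaa->c; ba->a; bc->

  | acc
  | bbbacacab => bbacacab => bacacab => acacab
  | baccbb => accbb
  | caaaba => ccba => cca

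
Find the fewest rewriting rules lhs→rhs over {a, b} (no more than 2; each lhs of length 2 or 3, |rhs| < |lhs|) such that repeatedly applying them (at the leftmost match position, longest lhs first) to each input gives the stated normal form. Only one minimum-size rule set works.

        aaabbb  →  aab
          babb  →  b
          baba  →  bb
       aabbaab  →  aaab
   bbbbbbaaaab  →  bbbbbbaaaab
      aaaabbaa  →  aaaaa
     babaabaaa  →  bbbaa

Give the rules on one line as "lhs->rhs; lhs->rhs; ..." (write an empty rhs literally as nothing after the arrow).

  | aaabbb => aab
  | babb => b
  | baba => bb
  | aabbaab => aaab

aba->b; abb->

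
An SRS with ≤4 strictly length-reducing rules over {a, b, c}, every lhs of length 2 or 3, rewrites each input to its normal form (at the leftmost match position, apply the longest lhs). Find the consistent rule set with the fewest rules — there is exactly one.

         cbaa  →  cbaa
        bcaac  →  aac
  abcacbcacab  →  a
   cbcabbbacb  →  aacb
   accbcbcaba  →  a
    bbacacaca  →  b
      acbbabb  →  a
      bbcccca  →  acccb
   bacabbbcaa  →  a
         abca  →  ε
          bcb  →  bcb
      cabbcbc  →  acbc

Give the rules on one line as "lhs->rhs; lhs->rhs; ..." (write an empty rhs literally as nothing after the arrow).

  | cbaa
  | bcaac => bbac => aac
  | abcacbcacab => acacbcacab => cbcacab => cbbcab => cacab => bcab => bbb => ab => a
  | cbcabbbacb => cbbbbbacb => cabbbacb => bbbbacb => abbacb => abacb => aacb

ab->a; aca->; bb->a; ca->b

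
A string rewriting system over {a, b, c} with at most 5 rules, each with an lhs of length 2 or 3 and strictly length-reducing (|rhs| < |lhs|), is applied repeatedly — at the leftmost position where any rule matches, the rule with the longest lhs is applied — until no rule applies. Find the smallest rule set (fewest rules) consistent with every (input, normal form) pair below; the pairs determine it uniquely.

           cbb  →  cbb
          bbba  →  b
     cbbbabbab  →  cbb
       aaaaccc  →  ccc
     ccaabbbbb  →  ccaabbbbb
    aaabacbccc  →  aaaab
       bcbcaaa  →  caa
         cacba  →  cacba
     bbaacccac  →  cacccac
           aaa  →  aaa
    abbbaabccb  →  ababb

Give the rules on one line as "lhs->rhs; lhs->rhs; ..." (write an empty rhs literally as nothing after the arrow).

  | cbb
  | bbba => bc => b
  | cbbbabbab => cbcbbab => cbbbab => cbcb => cbb
  | aaaaccc => aaccc => ccc

aac->c; bac->a; bba->c; bc->b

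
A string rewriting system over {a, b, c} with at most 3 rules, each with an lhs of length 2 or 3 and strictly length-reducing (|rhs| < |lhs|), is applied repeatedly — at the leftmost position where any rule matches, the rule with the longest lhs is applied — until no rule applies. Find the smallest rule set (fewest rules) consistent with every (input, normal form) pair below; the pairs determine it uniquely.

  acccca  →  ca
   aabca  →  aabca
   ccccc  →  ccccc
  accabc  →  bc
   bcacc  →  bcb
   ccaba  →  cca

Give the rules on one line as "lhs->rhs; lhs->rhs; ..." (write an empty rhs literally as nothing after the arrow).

  | acccca => bcca => ca
  | aabca
  | ccccc
  | accabc => babc => bc

acc->b; ba->; bcc->c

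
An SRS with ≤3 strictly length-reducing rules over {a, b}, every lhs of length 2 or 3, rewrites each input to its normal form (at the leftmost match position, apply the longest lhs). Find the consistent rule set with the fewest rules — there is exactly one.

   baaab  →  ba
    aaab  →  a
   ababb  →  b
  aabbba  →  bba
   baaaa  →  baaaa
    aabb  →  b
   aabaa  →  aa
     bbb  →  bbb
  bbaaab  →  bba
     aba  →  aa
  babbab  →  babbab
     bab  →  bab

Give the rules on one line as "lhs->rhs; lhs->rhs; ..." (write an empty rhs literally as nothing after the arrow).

aab->; aba->aa

  | baaab => ba
  | aaab => a
  | ababb => aabb => b
  | aabbba => bba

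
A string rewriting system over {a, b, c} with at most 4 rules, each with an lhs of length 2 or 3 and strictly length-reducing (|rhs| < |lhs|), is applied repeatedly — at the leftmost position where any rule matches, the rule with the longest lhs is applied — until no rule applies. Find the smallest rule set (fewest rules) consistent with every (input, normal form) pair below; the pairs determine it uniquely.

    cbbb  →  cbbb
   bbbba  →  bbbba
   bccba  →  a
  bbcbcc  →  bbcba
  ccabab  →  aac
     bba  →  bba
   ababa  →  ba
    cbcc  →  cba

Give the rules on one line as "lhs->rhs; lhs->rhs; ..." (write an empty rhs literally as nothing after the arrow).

  | cbbb
  | bbbba
  | bccba => baba => ca => a
  | bbcbcc => bbcba

aca->ba; bab->c; ca->a; cc->a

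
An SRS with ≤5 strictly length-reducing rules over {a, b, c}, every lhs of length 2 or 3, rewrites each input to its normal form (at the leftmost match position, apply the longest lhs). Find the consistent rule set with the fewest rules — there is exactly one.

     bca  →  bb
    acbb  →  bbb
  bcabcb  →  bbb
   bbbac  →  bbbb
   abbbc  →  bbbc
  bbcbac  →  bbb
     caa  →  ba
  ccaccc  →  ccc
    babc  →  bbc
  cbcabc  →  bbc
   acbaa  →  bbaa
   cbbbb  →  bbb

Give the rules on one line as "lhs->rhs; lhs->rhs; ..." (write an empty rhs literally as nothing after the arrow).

ab->b; ac->b; ca->b; cb->

  | bca => bb
  | acbb => bbb
  | bcabcb => bbbcb => bbb
  | bbbac => bbbb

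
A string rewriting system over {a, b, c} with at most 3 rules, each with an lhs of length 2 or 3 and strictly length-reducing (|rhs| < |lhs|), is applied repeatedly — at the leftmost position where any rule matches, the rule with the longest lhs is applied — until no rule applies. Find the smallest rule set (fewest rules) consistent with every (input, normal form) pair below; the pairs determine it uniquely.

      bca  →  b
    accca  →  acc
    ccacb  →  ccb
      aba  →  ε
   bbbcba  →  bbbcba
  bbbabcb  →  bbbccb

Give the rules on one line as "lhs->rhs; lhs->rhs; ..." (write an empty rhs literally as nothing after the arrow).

ab->c; ca->

  | bca => b
  | accca => acc
  | ccacb => ccb
  | aba => ca => ε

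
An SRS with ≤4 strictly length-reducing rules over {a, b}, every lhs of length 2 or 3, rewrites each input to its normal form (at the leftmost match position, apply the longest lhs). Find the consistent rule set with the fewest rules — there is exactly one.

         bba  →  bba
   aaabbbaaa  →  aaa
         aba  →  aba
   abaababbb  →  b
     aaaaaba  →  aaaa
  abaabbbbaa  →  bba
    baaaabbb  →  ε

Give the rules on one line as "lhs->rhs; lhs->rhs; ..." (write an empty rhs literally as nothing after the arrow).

  | bba
  | aaabbbaaa => abbaaa => aaa
  | aba
  | abaababbb => aababbb => abbb => b

aab->; abb->; baa->a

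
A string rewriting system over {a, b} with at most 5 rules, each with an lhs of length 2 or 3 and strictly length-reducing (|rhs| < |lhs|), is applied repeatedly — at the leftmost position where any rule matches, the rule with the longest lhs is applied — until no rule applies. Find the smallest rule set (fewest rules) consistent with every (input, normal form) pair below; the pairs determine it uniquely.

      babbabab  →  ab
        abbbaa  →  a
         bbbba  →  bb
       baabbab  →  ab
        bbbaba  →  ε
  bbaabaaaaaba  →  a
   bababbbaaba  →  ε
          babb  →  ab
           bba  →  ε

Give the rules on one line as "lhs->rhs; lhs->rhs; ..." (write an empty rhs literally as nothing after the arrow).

  | babbabab => ababab => aaab => ab
  | abbbaa => aba => a
  | bbbba => bb
  | baabbab => abbab => ab

aa->; ba->; bab->a; bba->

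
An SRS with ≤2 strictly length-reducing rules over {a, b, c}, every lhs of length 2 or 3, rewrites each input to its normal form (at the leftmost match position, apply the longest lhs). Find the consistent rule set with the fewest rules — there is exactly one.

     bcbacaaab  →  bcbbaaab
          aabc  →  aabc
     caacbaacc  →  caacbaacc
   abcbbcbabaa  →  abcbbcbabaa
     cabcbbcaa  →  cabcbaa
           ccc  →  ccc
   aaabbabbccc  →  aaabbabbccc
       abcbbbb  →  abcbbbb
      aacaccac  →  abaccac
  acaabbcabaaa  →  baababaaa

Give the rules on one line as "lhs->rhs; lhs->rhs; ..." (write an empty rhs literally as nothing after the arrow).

  | bcbacaaab => bcbbaaab
  | aabc
  | caacbaacc
  | abcbbcbabaa

aca->ba; bca->a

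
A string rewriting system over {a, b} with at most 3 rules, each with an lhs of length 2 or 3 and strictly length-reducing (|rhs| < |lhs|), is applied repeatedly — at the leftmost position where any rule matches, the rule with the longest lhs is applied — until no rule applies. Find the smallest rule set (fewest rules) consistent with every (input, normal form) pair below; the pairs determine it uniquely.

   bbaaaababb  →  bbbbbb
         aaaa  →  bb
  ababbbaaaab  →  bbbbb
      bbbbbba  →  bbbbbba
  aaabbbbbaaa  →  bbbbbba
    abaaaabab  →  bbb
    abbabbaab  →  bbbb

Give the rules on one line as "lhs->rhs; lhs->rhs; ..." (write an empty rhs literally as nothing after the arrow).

aa->b; ab->

  | bbaaaababb => bbbaababb => bbbbbabb => bbbbbb
  | aaaa => baa => bb
  | ababbbaaaab => abbbaaaab => bbaaaab => bbbaab => bbbbb
  | bbbbbba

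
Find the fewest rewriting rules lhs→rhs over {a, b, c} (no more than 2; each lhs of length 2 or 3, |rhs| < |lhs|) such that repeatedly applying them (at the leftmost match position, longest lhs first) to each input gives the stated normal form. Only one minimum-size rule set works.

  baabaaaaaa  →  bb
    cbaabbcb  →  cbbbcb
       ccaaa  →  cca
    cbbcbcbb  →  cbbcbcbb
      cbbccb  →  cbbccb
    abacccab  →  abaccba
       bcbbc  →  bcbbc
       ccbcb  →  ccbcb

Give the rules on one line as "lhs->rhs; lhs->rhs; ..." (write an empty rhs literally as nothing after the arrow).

  | baabaaaaaa => bbaaaaaa => bbaaaa => bbaa => bb
  | cbaabbcb => cbbbcb
  | ccaaa => cca
  | cbbcbcbb

aa->; cab->ba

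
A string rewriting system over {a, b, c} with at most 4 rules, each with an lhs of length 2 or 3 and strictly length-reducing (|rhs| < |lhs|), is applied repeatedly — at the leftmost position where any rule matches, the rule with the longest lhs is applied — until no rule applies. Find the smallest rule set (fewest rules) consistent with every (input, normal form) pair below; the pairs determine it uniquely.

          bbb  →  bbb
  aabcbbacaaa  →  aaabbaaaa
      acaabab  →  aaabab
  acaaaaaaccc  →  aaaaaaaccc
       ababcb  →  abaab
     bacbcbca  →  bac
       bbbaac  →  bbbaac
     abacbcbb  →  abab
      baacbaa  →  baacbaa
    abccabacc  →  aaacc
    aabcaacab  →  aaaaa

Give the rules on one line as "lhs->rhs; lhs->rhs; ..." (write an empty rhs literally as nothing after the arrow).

  | bbb
  | aabcbbacaaa => aaabbacaaa => aaabbaaaa
  | acaabab => aaabab
  | acaaaaaaccc => aaaaaaaccc

bc->a; ca->c; caa->aa; cab->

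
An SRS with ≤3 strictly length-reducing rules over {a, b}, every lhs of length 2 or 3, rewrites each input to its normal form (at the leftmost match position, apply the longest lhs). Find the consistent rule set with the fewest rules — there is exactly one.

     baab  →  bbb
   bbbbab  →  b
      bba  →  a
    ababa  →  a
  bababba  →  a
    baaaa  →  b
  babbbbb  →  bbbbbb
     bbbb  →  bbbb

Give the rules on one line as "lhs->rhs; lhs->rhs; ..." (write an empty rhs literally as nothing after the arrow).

  | baab => bbb
  | bbbbab => bbab => ab => b
  | bba => a
  | ababa => baba => bba => a

aa->b; ab->b; bba->a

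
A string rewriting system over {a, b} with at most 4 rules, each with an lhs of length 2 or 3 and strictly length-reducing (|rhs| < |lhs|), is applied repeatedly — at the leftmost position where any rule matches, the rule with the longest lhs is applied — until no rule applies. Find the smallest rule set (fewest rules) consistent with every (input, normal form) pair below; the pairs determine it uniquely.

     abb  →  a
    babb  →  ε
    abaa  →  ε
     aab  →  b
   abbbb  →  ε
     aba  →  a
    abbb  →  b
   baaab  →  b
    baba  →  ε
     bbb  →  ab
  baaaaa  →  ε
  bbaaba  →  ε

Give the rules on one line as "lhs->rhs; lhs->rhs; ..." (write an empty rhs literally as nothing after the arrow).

  | abb => a
  | babb => bb => ε
  | abaa => aa => ε
  | aab => b

aa->; ba->; bb->; bbb->ab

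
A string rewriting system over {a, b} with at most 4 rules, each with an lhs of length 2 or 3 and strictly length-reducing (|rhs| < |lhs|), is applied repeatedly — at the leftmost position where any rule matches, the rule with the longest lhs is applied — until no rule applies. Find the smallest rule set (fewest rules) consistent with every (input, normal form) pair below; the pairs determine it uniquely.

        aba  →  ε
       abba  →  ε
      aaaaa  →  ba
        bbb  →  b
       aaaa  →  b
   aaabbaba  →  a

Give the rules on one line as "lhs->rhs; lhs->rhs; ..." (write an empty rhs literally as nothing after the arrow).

aa->b; aba->; bab->; bb->b

  | aba => ε
  | abba => aba => ε
  | aaaaa => baaa => bba => ba
  | bbb => bb => b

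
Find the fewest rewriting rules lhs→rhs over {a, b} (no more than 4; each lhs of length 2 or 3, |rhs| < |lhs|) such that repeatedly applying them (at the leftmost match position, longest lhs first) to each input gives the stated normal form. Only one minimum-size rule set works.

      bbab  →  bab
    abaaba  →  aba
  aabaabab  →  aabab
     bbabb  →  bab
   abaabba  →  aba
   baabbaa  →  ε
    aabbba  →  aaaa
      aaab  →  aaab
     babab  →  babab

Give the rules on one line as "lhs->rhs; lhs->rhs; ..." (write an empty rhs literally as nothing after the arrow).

baa->; bb->b; bbb->a

  | bbab => bab
  | abaaba => aba
  | aabaabab => aabab
  | bbabb => babb => bab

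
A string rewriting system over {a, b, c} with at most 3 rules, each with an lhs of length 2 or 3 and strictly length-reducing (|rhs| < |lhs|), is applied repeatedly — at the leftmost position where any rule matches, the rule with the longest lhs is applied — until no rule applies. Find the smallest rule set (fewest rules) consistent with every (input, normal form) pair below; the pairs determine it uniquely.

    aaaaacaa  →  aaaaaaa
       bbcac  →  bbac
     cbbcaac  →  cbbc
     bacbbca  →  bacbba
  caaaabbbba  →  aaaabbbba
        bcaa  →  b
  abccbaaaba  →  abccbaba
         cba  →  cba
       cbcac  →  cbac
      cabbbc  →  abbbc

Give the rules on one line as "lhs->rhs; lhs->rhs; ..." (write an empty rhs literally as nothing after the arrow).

  | aaaaacaa => aaaaaaa
  | bbcac => bbac
  | cbbcaac => cbbaac => cbbc
  | bacbbca => bacbba

baa->b; ca->a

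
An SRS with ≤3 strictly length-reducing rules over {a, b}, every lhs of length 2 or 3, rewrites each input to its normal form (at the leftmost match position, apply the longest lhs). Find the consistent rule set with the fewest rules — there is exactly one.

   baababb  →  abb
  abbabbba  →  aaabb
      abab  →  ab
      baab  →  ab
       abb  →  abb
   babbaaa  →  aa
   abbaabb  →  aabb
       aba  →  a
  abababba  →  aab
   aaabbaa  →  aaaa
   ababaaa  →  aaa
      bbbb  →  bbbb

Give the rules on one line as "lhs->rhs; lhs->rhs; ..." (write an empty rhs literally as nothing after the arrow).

ba->; bba->ab

  | baababb => ababb => abb
  | abbabbba => aabbbba => aabbab => aaabb
  | abab => ab
  | baab => ab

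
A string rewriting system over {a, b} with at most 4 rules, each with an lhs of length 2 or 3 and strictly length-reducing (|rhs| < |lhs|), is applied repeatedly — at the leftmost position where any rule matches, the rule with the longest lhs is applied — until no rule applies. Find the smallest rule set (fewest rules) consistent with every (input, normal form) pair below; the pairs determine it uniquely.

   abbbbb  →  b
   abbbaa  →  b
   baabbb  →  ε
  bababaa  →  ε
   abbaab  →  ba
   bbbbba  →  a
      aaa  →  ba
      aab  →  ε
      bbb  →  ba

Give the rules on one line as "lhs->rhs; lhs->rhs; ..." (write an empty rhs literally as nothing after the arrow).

aa->b; ab->; bb->; bbb->ba

  | abbbbb => bbbb => bab => b
  | abbbaa => bbaa => aa => b
  | baabbb => bbbbb => babb => bb => ε
  | bababaa => babaa => baa => bb => ε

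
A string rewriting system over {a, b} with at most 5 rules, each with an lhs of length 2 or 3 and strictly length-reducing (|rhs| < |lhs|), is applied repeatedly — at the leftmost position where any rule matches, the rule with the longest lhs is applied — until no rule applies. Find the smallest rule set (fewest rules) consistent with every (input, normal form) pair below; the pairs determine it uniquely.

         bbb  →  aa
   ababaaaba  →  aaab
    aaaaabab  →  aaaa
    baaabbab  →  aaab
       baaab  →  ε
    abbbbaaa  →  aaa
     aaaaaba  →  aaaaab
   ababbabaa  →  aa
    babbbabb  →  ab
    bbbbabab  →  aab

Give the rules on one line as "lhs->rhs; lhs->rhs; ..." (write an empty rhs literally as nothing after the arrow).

abb->; ba->b; bb->; bbb->aa

  | bbb => aa
  | ababaaaba => abbaaaba => aaaba => aaab
  | aaaaabab => aaaaabb => aaaa
  | baaabbab => baabbab => babbab => bbbab => aaab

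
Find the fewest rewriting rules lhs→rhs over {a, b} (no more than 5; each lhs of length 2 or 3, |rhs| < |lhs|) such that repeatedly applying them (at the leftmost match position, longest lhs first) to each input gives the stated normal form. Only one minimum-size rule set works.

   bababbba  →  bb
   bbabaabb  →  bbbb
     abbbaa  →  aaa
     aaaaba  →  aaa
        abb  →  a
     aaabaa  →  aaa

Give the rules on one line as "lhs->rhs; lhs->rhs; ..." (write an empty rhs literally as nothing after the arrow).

  | bababbba => babbba => bbba => bb
  | bbabaabb => bbaabb => bbbb
  | abbbaa => abbaa => abaa => aaa
  | aaaaba => aaa

aab->; ab->a; ba->; baa->b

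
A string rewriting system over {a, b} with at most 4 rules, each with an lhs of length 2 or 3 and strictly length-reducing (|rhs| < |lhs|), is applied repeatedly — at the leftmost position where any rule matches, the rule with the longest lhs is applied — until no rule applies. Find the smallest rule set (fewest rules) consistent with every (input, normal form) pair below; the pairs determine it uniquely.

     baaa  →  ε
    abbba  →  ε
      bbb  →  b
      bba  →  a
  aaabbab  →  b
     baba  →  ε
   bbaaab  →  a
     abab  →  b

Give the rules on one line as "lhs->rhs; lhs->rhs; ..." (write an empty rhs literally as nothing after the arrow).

  | baaa => aa => ε
  | abbba => abba => aba => aa => ε
  | bbb => b
  | bba => a

aa->; ab->a; ba->; bb->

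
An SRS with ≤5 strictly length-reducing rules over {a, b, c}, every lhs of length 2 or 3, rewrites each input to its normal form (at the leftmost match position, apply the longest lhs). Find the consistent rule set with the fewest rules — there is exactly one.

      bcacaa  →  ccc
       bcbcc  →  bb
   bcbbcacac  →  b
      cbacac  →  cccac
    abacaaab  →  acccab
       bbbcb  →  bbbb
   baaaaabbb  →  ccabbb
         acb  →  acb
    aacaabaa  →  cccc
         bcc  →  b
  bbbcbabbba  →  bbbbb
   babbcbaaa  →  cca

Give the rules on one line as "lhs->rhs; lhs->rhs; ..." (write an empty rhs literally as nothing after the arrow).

  | bcacaa => bacaa => ccaa => ccc
  | bcbcc => bbcc => bbc => bb
  | bcbbcacac => bbbcacac => bbbacac => bbccac => bbcac => bbac => bcc => bc => b
  | cbacac => cccac

aa->c; ba->c; baa->aa; bc->b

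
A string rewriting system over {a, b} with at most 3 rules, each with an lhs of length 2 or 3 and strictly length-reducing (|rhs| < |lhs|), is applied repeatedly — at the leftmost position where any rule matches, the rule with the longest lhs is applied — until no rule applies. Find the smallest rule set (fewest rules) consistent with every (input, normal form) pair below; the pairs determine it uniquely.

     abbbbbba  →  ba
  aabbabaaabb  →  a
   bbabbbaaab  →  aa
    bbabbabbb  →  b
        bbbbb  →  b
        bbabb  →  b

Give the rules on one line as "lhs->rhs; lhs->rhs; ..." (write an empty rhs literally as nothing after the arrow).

  | abbbbbba => bbbbba => bbba => ba
  | aabbabaaabb => ababaaabb => abaaabb => aaabb => aab => a
  | bbabbbaaab => abbbaaab => bbaaab => aaab => aa
  | bbabbabbb => abbabbb => babbb => bbb => b

ab->; bb->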